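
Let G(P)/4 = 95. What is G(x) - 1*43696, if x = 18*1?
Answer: -43316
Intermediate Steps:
x = 18
G(P) = 380 (G(P) = 4*95 = 380)
G(x) - 1*43696 = 380 - 1*43696 = 380 - 43696 = -43316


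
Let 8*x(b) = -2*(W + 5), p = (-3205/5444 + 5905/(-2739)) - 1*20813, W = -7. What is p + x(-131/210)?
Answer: -310378527065/14911116 ≈ -20815.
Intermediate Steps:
p = -310385982623/14911116 (p = (-3205*1/5444 + 5905*(-1/2739)) - 20813 = (-3205/5444 - 5905/2739) - 20813 = -40925315/14911116 - 20813 = -310385982623/14911116 ≈ -20816.)
x(b) = ½ (x(b) = (-2*(-7 + 5))/8 = (-2*(-2))/8 = (⅛)*4 = ½)
p + x(-131/210) = -310385982623/14911116 + ½ = -310378527065/14911116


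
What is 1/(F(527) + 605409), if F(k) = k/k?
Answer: 1/605410 ≈ 1.6518e-6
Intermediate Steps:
F(k) = 1
1/(F(527) + 605409) = 1/(1 + 605409) = 1/605410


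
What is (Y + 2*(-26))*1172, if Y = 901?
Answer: 995028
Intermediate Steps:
(Y + 2*(-26))*1172 = (901 + 2*(-26))*1172 = (901 - 52)*1172 = 849*1172 = 995028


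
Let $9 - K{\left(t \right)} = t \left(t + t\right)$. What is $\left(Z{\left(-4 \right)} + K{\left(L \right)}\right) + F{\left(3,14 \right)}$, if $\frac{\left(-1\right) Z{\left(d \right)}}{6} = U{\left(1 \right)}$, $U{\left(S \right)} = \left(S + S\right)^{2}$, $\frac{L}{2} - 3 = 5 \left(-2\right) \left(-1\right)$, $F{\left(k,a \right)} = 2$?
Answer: $-1365$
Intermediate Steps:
$L = 26$ ($L = 6 + 2 \cdot 5 \left(-2\right) \left(-1\right) = 6 + 2 \left(\left(-10\right) \left(-1\right)\right) = 6 + 2 \cdot 10 = 6 + 20 = 26$)
$K{\left(t \right)} = 9 - 2 t^{2}$ ($K{\left(t \right)} = 9 - t \left(t + t\right) = 9 - t 2 t = 9 - 2 t^{2}$)
$U{\left(S \right)} = 4 S^{2}$ ($U{\left(S \right)} = \left(2 S\right)^{2} = 4 S^{2}$)
$Z{\left(d \right)} = -24$ ($Z{\left(d \right)} = - 6 \cdot 4 \cdot 1^{2} = - 6 \cdot 4 \cdot 1 = \left(-6\right) 4 = -24$)
$\left(Z{\left(-4 \right)} + K{\left(L \right)}\right) + F{\left(3,14 \right)} = \left(-24 + \left(9 - 2 \cdot 26^{2}\right)\right) + 2 = \left(-24 + \left(9 - 1352\right)\right) + 2 = \left(-24 - 1343\right) + 2 = -1367 + 2 = -1365$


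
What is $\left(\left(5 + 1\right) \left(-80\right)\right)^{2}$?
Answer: $230400$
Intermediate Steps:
$\left(\left(5 + 1\right) \left(-80\right)\right)^{2} = \left(6 \left(-80\right)\right)^{2} = \left(-480\right)^{2} = 230400$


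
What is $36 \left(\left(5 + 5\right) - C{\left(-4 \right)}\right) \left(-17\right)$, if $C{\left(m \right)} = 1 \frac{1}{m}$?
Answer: $-6273$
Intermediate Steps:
$C{\left(m \right)} = \frac{1}{m}$
$36 \left(\left(5 + 5\right) - C{\left(-4 \right)}\right) \left(-17\right) = 36 \left(\left(5 + 5\right) - \frac{1}{-4}\right) \left(-17\right) = 36 \left(10 - - \frac{1}{4}\right) \left(-17\right) = 36 \left(10 + \frac{1}{4}\right) \left(-17\right) = 36 \cdot \frac{41}{4} \left(-17\right) = 369 \left(-17\right) = -6273$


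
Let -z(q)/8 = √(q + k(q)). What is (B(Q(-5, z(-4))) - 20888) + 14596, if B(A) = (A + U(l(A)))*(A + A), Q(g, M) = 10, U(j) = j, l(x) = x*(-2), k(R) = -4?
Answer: -6492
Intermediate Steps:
l(x) = -2*x
z(q) = -8*√(-4 + q) (z(q) = -8*√(q - 4) = -8*√(-4 + q))
B(A) = -2*A² (B(A) = (A - 2*A)*(A + A) = (-A)*(2*A) = -2*A²)
(B(Q(-5, z(-4))) - 20888) + 14596 = (-2*10² - 20888) + 14596 = (-2*100 - 20888) + 14596 = (-200 - 20888) + 14596 = -21088 + 14596 = -6492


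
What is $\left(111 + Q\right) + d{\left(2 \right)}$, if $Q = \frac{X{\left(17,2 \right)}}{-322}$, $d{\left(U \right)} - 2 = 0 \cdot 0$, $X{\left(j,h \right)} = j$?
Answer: $\frac{36369}{322} \approx 112.95$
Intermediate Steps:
$d{\left(U \right)} = 2$ ($d{\left(U \right)} = 2 + 0 \cdot 0 = 2 + 0 = 2$)
$Q = - \frac{17}{322}$ ($Q = \frac{17}{-322} = 17 \left(- \frac{1}{322}\right) = - \frac{17}{322} \approx -0.052795$)
$\left(111 + Q\right) + d{\left(2 \right)} = \left(111 - \frac{17}{322}\right) + 2 = \frac{35725}{322} + 2 = \frac{36369}{322}$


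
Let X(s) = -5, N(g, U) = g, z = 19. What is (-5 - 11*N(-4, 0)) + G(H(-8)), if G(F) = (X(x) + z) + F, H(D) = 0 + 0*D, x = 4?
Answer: 53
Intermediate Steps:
H(D) = 0 (H(D) = 0 + 0 = 0)
G(F) = 14 + F (G(F) = (-5 + 19) + F = 14 + F)
(-5 - 11*N(-4, 0)) + G(H(-8)) = (-5 - 11*(-4)) + (14 + 0) = (-5 + 44) + 14 = 39 + 14 = 53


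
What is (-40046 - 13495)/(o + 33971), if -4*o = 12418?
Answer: -107082/61733 ≈ -1.7346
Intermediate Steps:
o = -6209/2 (o = -¼*12418 = -6209/2 ≈ -3104.5)
(-40046 - 13495)/(o + 33971) = (-40046 - 13495)/(-6209/2 + 33971) = -53541/61733/2 = -53541*2/61733 = -107082/61733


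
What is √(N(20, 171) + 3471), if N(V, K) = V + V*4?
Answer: √3571 ≈ 59.758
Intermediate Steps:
N(V, K) = 5*V (N(V, K) = V + 4*V = 5*V)
√(N(20, 171) + 3471) = √(5*20 + 3471) = √(100 + 3471) = √3571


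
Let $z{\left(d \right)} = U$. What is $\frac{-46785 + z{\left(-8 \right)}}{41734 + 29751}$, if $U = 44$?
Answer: $- \frac{46741}{71485} \approx -0.65386$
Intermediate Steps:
$z{\left(d \right)} = 44$
$\frac{-46785 + z{\left(-8 \right)}}{41734 + 29751} = \frac{-46785 + 44}{41734 + 29751} = - \frac{46741}{71485}$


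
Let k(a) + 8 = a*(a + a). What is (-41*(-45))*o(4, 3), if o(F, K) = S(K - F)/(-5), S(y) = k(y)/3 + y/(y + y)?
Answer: 1107/2 ≈ 553.50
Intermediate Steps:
k(a) = -8 + 2*a² (k(a) = -8 + a*(a + a) = -8 + a*(2*a) = -8 + 2*a²)
S(y) = -13/6 + 2*y²/3 (S(y) = (-8 + 2*y²)/3 + y/(y + y) = (-8 + 2*y²)*(⅓) + y/((2*y)) = (-8/3 + 2*y²/3) + y*(1/(2*y)) = (-8/3 + 2*y²/3) + ½ = -13/6 + 2*y²/3)
o(F, K) = 13/30 - 2*(K - F)²/15 (o(F, K) = (-13/6 + 2*(K - F)²/3)/(-5) = (-13/6 + 2*(K - F)²/3)*(-⅕) = 13/30 - 2*(K - F)²/15)
(-41*(-45))*o(4, 3) = (-41*(-45))*(13/30 - 2*(4 - 1*3)²/15) = 1845*(13/30 - 2*(4 - 3)²/15) = 1845*(13/30 - 2/15*1²) = 1845*(13/30 - 2/15*1) = 1845*(13/30 - 2/15) = 1845*(3/10) = 1107/2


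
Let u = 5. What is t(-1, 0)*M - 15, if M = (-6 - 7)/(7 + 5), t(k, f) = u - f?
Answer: -245/12 ≈ -20.417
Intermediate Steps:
t(k, f) = 5 - f
M = -13/12 ≈ -1.0833
t(-1, 0)*M - 15 = (5 - 1*0)*(-13/12) - 15 = (5 + 0)*(-13/12) - 15 = 5*(-13/12) - 15 = -65/12 - 15 = -245/12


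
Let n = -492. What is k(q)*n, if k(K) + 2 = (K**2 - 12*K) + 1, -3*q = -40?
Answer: -24764/3 ≈ -8254.7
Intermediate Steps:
q = 40/3 (q = -1/3*(-40) = 40/3 ≈ 13.333)
k(K) = -1 + K**2 - 12*K (k(K) = -2 + ((K**2 - 12*K) + 1) = -2 + (1 + K**2 - 12*K) = -1 + K**2 - 12*K)
k(q)*n = (-1 + (40/3)**2 - 12*40/3)*(-492) = (-1 + 1600/9 - 160)*(-492) = (151/9)*(-492) = -24764/3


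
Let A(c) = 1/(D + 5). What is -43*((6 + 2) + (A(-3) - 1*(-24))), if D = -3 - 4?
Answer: -2709/2 ≈ -1354.5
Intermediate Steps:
D = -7
A(c) = -½ (A(c) = 1/(-7 + 5) = 1/(-2) = -½)
-43*((6 + 2) + (A(-3) - 1*(-24))) = -43*((6 + 2) + (-½ - 1*(-24))) = -43*(8 + (-½ + 24)) = -43*(8 + 47/2) = -43*63/2 = -2709/2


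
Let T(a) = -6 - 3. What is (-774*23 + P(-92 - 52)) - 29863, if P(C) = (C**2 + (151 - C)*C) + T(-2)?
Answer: -69418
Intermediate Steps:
T(a) = -9
P(C) = -9 + C**2 + C*(151 - C) (P(C) = (C**2 + (151 - C)*C) - 9 = (C**2 + C*(151 - C)) - 9 = -9 + C**2 + C*(151 - C))
(-774*23 + P(-92 - 52)) - 29863 = (-774*23 + (-9 + 151*(-92 - 52))) - 29863 = (-17802 + (-9 + 151*(-144))) - 29863 = (-17802 + (-9 - 21744)) - 29863 = (-17802 - 21753) - 29863 = -39555 - 29863 = -69418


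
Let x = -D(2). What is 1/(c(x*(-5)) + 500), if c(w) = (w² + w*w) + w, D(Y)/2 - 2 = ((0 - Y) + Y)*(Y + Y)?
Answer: 1/1320 ≈ 0.00075758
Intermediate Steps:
D(Y) = 4 (D(Y) = 4 + 2*(((0 - Y) + Y)*(Y + Y)) = 4 + 2*((-Y + Y)*(2*Y)) = 4 + 2*(0*(2*Y)) = 4 + 2*0 = 4 + 0 = 4)
x = -4 (x = -1*4 = -4)
c(w) = w + 2*w² (c(w) = (w² + w²) + w = 2*w² + w = w + 2*w²)
1/(c(x*(-5)) + 500) = 1/((-4*(-5))*(1 + 2*(-4*(-5))) + 500) = 1/(20*(1 + 2*20) + 500) = 1/(20*(1 + 40) + 500) = 1/(20*41 + 500) = 1/(820 + 500) = 1/1320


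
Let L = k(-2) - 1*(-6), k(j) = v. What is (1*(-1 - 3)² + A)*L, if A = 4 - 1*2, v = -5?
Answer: 18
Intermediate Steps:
k(j) = -5
L = 1 (L = -5 - 1*(-6) = -5 + 6 = 1)
A = 2 (A = 4 - 2 = 2)
(1*(-1 - 3)² + A)*L = (1*(-1 - 3)² + 2)*1 = (1*(-4)² + 2)*1 = (1*16 + 2)*1 = (16 + 2)*1 = 18*1 = 18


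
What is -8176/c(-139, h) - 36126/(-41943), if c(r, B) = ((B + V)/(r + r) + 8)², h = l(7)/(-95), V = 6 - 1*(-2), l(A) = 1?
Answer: -2554685057672938/19987910239891 ≈ -127.81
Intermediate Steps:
V = 8 (V = 6 + 2 = 8)
h = -1/95 (h = 1/(-95) = 1*(-1/95) = -1/95 ≈ -0.010526)
c(r, B) = (8 + (8 + B)/(2*r))² (c(r, B) = ((B + 8)/(r + r) + 8)² = ((8 + B)/((2*r)) + 8)² = ((8 + B)*(1/(2*r)) + 8)² = ((8 + B)/(2*r) + 8)² = (8 + (8 + B)/(2*r))²)
-8176/c(-139, h) - 36126/(-41943) = -8176*77284/(8 - 1/95 + 16*(-139))² - 36126/(-41943) = -8176*77284/(8 - 1/95 - 2224)² - 36126*(-1/41943) = -8176/((¼)*(1/19321)*(-210521/95)²) + 12042/13981 = -8176/((¼)*(1/19321)*(44319091441/9025)) + 12042/13981 = -8176/44319091441/697488100 + 12042/13981 = -8176*697488100/44319091441 + 12042/13981 = -5702662705600/44319091441 + 12042/13981 = -2554685057672938/19987910239891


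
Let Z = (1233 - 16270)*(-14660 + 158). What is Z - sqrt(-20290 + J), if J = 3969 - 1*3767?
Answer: 218066574 - 18*I*sqrt(62) ≈ 2.1807e+8 - 141.73*I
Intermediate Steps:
J = 202 (J = 3969 - 3767 = 202)
Z = 218066574 (Z = -15037*(-14502) = 218066574)
Z - sqrt(-20290 + J) = 218066574 - sqrt(-20290 + 202) = 218066574 - sqrt(-20088) = 218066574 - 18*I*sqrt(62)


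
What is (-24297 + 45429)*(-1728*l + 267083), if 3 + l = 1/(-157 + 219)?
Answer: 178341675516/31 ≈ 5.7530e+9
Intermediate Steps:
l = -185/62 (l = -3 + 1/(-157 + 219) = -3 + 1/62 = -185/62 ≈ -2.9839)
(-24297 + 45429)*(-1728*l + 267083) = (-24297 + 45429)*(-1728*(-185/62) + 267083) = 21132*(159840/31 + 267083) = 21132*(8439413/31) = 178341675516/31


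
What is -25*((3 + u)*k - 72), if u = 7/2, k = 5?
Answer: 1975/2 ≈ 987.50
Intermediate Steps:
u = 7/2 (u = 7*(½) = 7/2 ≈ 3.5000)
-25*((3 + u)*k - 72) = -25*((3 + 7/2)*5 - 72) = -25*((13/2)*5 - 72) = -25*(65/2 - 72) = -25*(-79/2) = 1975/2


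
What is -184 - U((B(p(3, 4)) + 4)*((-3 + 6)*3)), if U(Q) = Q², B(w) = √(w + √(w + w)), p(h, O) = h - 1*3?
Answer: -1480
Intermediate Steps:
p(h, O) = -3 + h (p(h, O) = h - 3 = -3 + h)
B(w) = √(w + √2*√w) (B(w) = √(w + √(2*w)) = √(w + √2*√w))
-184 - U((B(p(3, 4)) + 4)*((-3 + 6)*3)) = -184 - ((√((-3 + 3) + √2*√(-3 + 3)) + 4)*((-3 + 6)*3))² = -184 - ((√(0 + √2*√0) + 4)*(3*3))² = -184 - ((√(0 + √2*0) + 4)*9)² = -184 - ((√(0 + 0) + 4)*9)² = -184 - ((√0 + 4)*9)² = -184 - ((0 + 4)*9)² = -184 - (4*9)² = -184 - 1*36² = -184 - 1*1296 = -184 - 1296 = -1480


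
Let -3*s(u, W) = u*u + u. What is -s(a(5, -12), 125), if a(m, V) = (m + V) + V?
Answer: 114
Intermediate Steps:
a(m, V) = m + 2*V (a(m, V) = (V + m) + V = m + 2*V)
s(u, W) = -u/3 - u²/3 (s(u, W) = -(u*u + u)/3 = -(u² + u)/3 = -(u + u²)/3 = -u/3 - u²/3)
-s(a(5, -12), 125) = -(-1)*(5 + 2*(-12))*(1 + (5 + 2*(-12)))/3 = -(-1)*(5 - 24)*(1 + (5 - 24))/3 = -(-1)*(-19)*(1 - 19)/3 = -(-1)*(-19)*(-18)/3 = -1*(-114) = 114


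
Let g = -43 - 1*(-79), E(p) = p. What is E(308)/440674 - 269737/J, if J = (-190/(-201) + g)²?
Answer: -2401145811945665/12150588745412 ≈ -197.62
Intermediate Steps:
g = 36 (g = -43 + 79 = 36)
J = 55145476/40401 (J = (-190/(-201) + 36)² = (-190*(-1/201) + 36)² = (190/201 + 36)² = (7426/201)² = 55145476/40401 ≈ 1365.0)
E(308)/440674 - 269737/J = 308/440674 - 269737/55145476/40401 = 308*(1/440674) - 269737*40401/55145476 = 154/220337 - 10897644537/55145476 = -2401145811945665/12150588745412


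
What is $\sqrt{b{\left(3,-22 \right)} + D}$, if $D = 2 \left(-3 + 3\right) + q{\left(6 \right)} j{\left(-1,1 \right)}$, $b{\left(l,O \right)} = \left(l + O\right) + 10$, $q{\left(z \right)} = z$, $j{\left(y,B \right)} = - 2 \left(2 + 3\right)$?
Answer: $i \sqrt{69} \approx 8.3066 i$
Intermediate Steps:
$j{\left(y,B \right)} = -10$ ($j{\left(y,B \right)} = \left(-2\right) 5 = -10$)
$b{\left(l,O \right)} = 10 + O + l$ ($b{\left(l,O \right)} = \left(O + l\right) + 10 = 10 + O + l$)
$D = -60$ ($D = 2 \left(-3 + 3\right) + 6 \left(-10\right) = 2 \cdot 0 - 60 = 0 - 60 = -60$)
$\sqrt{b{\left(3,-22 \right)} + D} = \sqrt{\left(10 - 22 + 3\right) - 60} = \sqrt{-9 - 60} = \sqrt{-69} = i \sqrt{69}$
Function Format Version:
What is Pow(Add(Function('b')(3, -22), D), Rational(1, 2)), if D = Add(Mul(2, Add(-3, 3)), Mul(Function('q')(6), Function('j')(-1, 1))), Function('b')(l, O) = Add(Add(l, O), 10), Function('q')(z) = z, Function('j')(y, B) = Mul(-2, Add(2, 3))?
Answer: Mul(I, Pow(69, Rational(1, 2))) ≈ Mul(8.3066, I)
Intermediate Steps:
Function('j')(y, B) = -10 (Function('j')(y, B) = Mul(-2, 5) = -10)
Function('b')(l, O) = Add(10, O, l) (Function('b')(l, O) = Add(Add(O, l), 10) = Add(10, O, l))
D = -60 (D = Add(Mul(2, Add(-3, 3)), Mul(6, -10)) = Add(Mul(2, 0), -60) = Add(0, -60) = -60)
Pow(Add(Function('b')(3, -22), D), Rational(1, 2)) = Pow(Add(Add(10, -22, 3), -60), Rational(1, 2)) = Pow(Add(-9, -60), Rational(1, 2)) = Pow(-69, Rational(1, 2)) = Mul(I, Pow(69, Rational(1, 2)))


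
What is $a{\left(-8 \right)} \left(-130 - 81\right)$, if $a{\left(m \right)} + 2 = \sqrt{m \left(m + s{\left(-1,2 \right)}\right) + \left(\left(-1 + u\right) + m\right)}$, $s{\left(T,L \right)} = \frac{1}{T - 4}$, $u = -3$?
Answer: $422 - \frac{422 \sqrt{335}}{5} \approx -1122.8$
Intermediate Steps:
$s{\left(T,L \right)} = \frac{1}{-4 + T}$
$a{\left(m \right)} = -2 + \sqrt{-4 + m + m \left(- \frac{1}{5} + m\right)}$ ($a{\left(m \right)} = -2 + \sqrt{m \left(m + \frac{1}{-4 - 1}\right) + \left(\left(-1 - 3\right) + m\right)} = -2 + \sqrt{m \left(m + \frac{1}{-5}\right) + \left(-4 + m\right)} = -2 + \sqrt{m \left(m - \frac{1}{5}\right) + \left(-4 + m\right)} = -2 + \sqrt{m \left(- \frac{1}{5} + m\right) + \left(-4 + m\right)} = -2 + \sqrt{-4 + m + m \left(- \frac{1}{5} + m\right)}$)
$a{\left(-8 \right)} \left(-130 - 81\right) = \left(-2 + \frac{\sqrt{-100 + 20 \left(-8\right) + 25 \left(-8\right)^{2}}}{5}\right) \left(-130 - 81\right) = \left(-2 + \frac{\sqrt{-100 - 160 + 25 \cdot 64}}{5}\right) \left(-211\right) = \left(-2 + \frac{\sqrt{-100 - 160 + 1600}}{5}\right) \left(-211\right) = \left(-2 + \frac{\sqrt{1340}}{5}\right) \left(-211\right) = \left(-2 + \frac{2 \sqrt{335}}{5}\right) \left(-211\right) = 422 - \frac{422 \sqrt{335}}{5}$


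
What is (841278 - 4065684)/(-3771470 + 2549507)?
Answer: 1074802/407321 ≈ 2.6387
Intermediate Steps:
(841278 - 4065684)/(-3771470 + 2549507) = -3224406/(-1221963) = -3224406*(-1/1221963) = 1074802/407321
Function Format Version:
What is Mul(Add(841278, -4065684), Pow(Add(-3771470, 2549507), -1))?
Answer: Rational(1074802, 407321) ≈ 2.6387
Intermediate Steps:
Mul(Add(841278, -4065684), Pow(Add(-3771470, 2549507), -1)) = Mul(-3224406, Pow(-1221963, -1)) = Mul(-3224406, Rational(-1, 1221963)) = Rational(1074802, 407321)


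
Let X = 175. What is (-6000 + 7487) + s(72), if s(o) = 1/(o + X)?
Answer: 367290/247 ≈ 1487.0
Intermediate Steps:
s(o) = 1/(175 + o) (s(o) = 1/(o + 175) = 1/(175 + o))
(-6000 + 7487) + s(72) = (-6000 + 7487) + 1/(175 + 72) = 1487 + 1/247 = 367290/247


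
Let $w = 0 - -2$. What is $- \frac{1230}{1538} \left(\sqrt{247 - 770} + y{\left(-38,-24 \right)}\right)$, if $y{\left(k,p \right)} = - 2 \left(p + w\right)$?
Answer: $- \frac{27060}{769} - \frac{615 i \sqrt{523}}{769} \approx -35.189 - 18.289 i$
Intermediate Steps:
$w = 2$ ($w = 0 + 2 = 2$)
$y{\left(k,p \right)} = -4 - 2 p$ ($y{\left(k,p \right)} = - 2 \left(p + 2\right) = - 2 \left(2 + p\right) = -4 - 2 p$)
$- \frac{1230}{1538} \left(\sqrt{247 - 770} + y{\left(-38,-24 \right)}\right) = - \frac{1230}{1538} \left(\sqrt{247 - 770} - -44\right) = \left(-1230\right) \frac{1}{1538} \left(\sqrt{-523} + \left(-4 + 48\right)\right) = - \frac{615 \left(i \sqrt{523} + 44\right)}{769} = - \frac{615 \left(44 + i \sqrt{523}\right)}{769} = - \frac{27060}{769} - \frac{615 i \sqrt{523}}{769}$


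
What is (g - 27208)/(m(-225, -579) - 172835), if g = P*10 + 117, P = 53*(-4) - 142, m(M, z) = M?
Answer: 30631/173060 ≈ 0.17700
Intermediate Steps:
P = -354 (P = -212 - 142 = -354)
g = -3423 (g = -354*10 + 117 = -3540 + 117 = -3423)
(g - 27208)/(m(-225, -579) - 172835) = (-3423 - 27208)/(-225 - 172835) = -30631/(-173060) = -30631*(-1/173060) = 30631/173060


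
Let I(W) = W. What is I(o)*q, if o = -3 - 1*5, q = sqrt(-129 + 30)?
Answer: -24*I*sqrt(11) ≈ -79.599*I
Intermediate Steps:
q = 3*I*sqrt(11) (q = sqrt(-99) = 3*I*sqrt(11) ≈ 9.9499*I)
o = -8 (o = -3 - 5 = -8)
I(o)*q = -24*I*sqrt(11)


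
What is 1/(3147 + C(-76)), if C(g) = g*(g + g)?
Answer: 1/14699 ≈ 6.8032e-5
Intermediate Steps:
C(g) = 2*g**2 (C(g) = g*(2*g) = 2*g**2)
1/(3147 + C(-76)) = 1/(3147 + 2*(-76)**2) = 1/(3147 + 2*5776) = 1/(3147 + 11552) = 1/14699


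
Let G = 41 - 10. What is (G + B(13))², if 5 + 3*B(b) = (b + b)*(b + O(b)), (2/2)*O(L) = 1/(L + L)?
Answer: 182329/9 ≈ 20259.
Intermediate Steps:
O(L) = 1/(2*L) (O(L) = 1/(L + L) = 1/(2*L))
G = 31
B(b) = -5/3 + 2*b*(b + 1/(2*b))/3 (B(b) = -5/3 + ((b + b)*(b + 1/(2*b)))/3 = -5/3 + ((2*b)*(b + 1/(2*b)))/3 = -5/3 + (2*b*(b + 1/(2*b)))/3 = -5/3 + 2*b*(b + 1/(2*b))/3)
(G + B(13))² = (31 + (-4/3 + (⅔)*13²))² = (31 + (-4/3 + (⅔)*169))² = (31 + (-4/3 + 338/3))² = (31 + 334/3)² = (427/3)² = 182329/9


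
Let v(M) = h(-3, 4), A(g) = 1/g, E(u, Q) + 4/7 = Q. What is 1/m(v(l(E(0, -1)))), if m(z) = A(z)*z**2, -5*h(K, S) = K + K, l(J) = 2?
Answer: 5/6 ≈ 0.83333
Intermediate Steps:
E(u, Q) = -4/7 + Q
h(K, S) = -2*K/5 (h(K, S) = -(K + K)/5 = -2*K/5)
A(g) = 1/g
v(M) = 6/5 (v(M) = -2/5*(-3) = 6/5)
m(z) = z (m(z) = z**2/z = z)
1/m(v(l(E(0, -1)))) = 1/(6/5) = 5/6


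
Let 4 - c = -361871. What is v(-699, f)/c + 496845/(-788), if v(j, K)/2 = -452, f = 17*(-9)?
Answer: -179796496727/285157500 ≈ -630.52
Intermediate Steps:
c = 361875 (c = 4 - 1*(-361871) = 4 + 361871 = 361875)
f = -153
v(j, K) = -904 (v(j, K) = 2*(-452) = -904)
v(-699, f)/c + 496845/(-788) = -904/361875 + 496845/(-788) = -904*1/361875 + 496845*(-1/788) = -904/361875 - 496845/788 = -179796496727/285157500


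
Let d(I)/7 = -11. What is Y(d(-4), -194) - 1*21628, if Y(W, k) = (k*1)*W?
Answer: -6690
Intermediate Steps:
d(I) = -77 (d(I) = 7*(-11) = -77)
Y(W, k) = W*k (Y(W, k) = k*W = W*k)
Y(d(-4), -194) - 1*21628 = -77*(-194) - 1*21628 = 14938 - 21628 = -6690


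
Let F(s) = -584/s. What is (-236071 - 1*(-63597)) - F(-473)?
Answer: -81580786/473 ≈ -1.7248e+5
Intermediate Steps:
(-236071 - 1*(-63597)) - F(-473) = (-236071 - 1*(-63597)) - (-584)/(-473) = (-236071 + 63597) - (-584)*(-1)/473 = -172474 - 1*584/473 = -172474 - 584/473 = -81580786/473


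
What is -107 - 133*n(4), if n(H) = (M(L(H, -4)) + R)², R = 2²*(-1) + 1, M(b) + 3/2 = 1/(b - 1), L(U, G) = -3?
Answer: -49725/16 ≈ -3107.8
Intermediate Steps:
M(b) = -3/2 + 1/(-1 + b) (M(b) = -3/2 + 1/(b - 1) = -3/2 + 1/(-1 + b))
R = -3 (R = 4*(-1) + 1 = -4 + 1 = -3)
n(H) = 361/16 (n(H) = ((5 - 3*(-3))/(2*(-1 - 3)) - 3)² = ((½)*(5 + 9)/(-4) - 3)² = ((½)*(-¼)*14 - 3)² = (-7/4 - 3)² = (-19/4)² = 361/16)
-107 - 133*n(4) = -107 - 133*361/16 = -107 - 48013/16 = -49725/16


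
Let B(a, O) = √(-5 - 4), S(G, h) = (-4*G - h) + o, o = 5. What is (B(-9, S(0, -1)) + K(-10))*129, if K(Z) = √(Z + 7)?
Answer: 129*I*(3 + √3) ≈ 610.43*I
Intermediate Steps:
S(G, h) = 5 - h - 4*G (S(G, h) = (-4*G - h) + 5 = (-h - 4*G) + 5 = 5 - h - 4*G)
B(a, O) = 3*I (B(a, O) = √(-9) = 3*I)
K(Z) = √(7 + Z)
(B(-9, S(0, -1)) + K(-10))*129 = (3*I + √(7 - 10))*129 = (3*I + √(-3))*129 = (3*I + I*√3)*129 = 387*I + 129*I*√3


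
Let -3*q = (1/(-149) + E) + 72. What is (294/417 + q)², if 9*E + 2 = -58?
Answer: 15425421205441/34744587201 ≈ 443.97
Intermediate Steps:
E = -20/3 (E = -2/9 + (⅑)*(-58) = -2/9 - 58/9 = -20/3 ≈ -6.6667)
q = -29201/1341 (q = -((1/(-149) - 20/3) + 72)/3 = -((-1/149 - 20/3) + 72)/3 = -(-2983/447 + 72)/3 = -⅓*29201/447 = -29201/1341 ≈ -21.776)
(294/417 + q)² = (294/417 - 29201/1341)² = (294*(1/417) - 29201/1341)² = (98/139 - 29201/1341)² = (-3927521/186399)² = 15425421205441/34744587201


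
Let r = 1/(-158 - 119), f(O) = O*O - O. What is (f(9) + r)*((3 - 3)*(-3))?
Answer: 0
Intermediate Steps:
f(O) = O² - O
r = -1/277 (r = 1/(-277) = -1/277 ≈ -0.0036101)
(f(9) + r)*((3 - 3)*(-3)) = (9*(-1 + 9) - 1/277)*((3 - 3)*(-3)) = (9*8 - 1/277)*(0*(-3)) = (72 - 1/277)*0 = (19943/277)*0 = 0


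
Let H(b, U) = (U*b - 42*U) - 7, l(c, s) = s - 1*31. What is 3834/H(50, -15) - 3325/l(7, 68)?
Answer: -564133/4699 ≈ -120.05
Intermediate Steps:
l(c, s) = -31 + s (l(c, s) = s - 31 = -31 + s)
H(b, U) = -7 - 42*U + U*b (H(b, U) = (-42*U + U*b) - 7 = -7 - 42*U + U*b)
3834/H(50, -15) - 3325/l(7, 68) = 3834/(-7 - 42*(-15) - 15*50) - 3325/(-31 + 68) = 3834/(-7 + 630 - 750) - 3325/37 = 3834/(-127) - 3325*1/37 = 3834*(-1/127) - 3325/37 = -3834/127 - 3325/37 = -564133/4699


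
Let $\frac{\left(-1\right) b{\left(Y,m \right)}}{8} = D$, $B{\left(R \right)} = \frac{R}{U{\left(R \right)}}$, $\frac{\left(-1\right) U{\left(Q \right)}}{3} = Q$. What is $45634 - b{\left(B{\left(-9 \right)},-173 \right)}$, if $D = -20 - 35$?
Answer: $45194$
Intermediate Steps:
$U{\left(Q \right)} = - 3 Q$
$D = -55$
$B{\left(R \right)} = - \frac{1}{3}$ ($B{\left(R \right)} = \frac{R}{\left(-3\right) R} = R \left(- \frac{1}{3 R}\right) = - \frac{1}{3}$)
$b{\left(Y,m \right)} = 440$ ($b{\left(Y,m \right)} = \left(-8\right) \left(-55\right) = 440$)
$45634 - b{\left(B{\left(-9 \right)},-173 \right)} = 45634 - 440 = 45194$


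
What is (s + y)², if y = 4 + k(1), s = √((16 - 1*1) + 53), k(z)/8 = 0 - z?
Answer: 84 - 16*√17 ≈ 18.030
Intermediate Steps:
k(z) = -8*z (k(z) = 8*(0 - z) = 8*(-z) = -8*z)
s = 2*√17 (s = √((16 - 1) + 53) = √(15 + 53) = √68 = 2*√17 ≈ 8.2462)
y = -4 (y = 4 - 8*1 = 4 - 8 = -4)
(s + y)² = (2*√17 - 4)² = (-4 + 2*√17)²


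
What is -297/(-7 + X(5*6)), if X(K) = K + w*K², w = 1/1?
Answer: -297/923 ≈ -0.32178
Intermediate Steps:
w = 1
X(K) = K + K² (X(K) = K + 1*K² = K + K²)
-297/(-7 + X(5*6)) = -297/(-7 + (5*6)*(1 + 5*6)) = -297/(-7 + 30*(1 + 30)) = -297/(-7 + 30*31) = -297/(-7 + 930) = -297/923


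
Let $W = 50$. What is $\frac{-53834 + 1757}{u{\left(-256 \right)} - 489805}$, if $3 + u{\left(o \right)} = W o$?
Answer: $\frac{17359}{167536} \approx 0.10361$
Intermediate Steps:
$u{\left(o \right)} = -3 + 50 o$
$\frac{-53834 + 1757}{u{\left(-256 \right)} - 489805} = \frac{-53834 + 1757}{\left(-3 + 50 \left(-256\right)\right) - 489805} = - \frac{52077}{\left(-3 - 12800\right) - 489805} = - \frac{52077}{-12803 - 489805} = - \frac{52077}{-502608} = \left(-52077\right) \left(- \frac{1}{502608}\right) = \frac{17359}{167536}$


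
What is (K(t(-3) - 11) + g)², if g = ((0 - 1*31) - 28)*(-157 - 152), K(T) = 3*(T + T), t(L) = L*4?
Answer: 327356649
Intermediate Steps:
t(L) = 4*L
K(T) = 6*T (K(T) = 3*(2*T) = 6*T)
g = 18231 (g = ((0 - 31) - 28)*(-309) = (-31 - 28)*(-309) = -59*(-309) = 18231)
(K(t(-3) - 11) + g)² = (6*(4*(-3) - 11) + 18231)² = (6*(-12 - 11) + 18231)² = (6*(-23) + 18231)² = (-138 + 18231)² = 18093² = 327356649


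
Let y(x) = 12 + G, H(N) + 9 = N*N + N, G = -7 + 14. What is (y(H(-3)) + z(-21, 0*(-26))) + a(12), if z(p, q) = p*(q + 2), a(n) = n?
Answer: -11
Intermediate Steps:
G = 7
H(N) = -9 + N + N**2 (H(N) = -9 + (N*N + N) = -9 + (N**2 + N) = -9 + (N + N**2) = -9 + N + N**2)
z(p, q) = p*(2 + q)
y(x) = 19 (y(x) = 12 + 7 = 19)
(y(H(-3)) + z(-21, 0*(-26))) + a(12) = (19 - 21*(2 + 0*(-26))) + 12 = (19 - 21*(2 + 0)) + 12 = (19 - 21*2) + 12 = (19 - 42) + 12 = -23 + 12 = -11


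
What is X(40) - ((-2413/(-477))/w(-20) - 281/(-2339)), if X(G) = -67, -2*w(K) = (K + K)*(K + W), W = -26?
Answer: -68889602953/1026446760 ≈ -67.115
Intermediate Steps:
w(K) = -K*(-26 + K) (w(K) = -(K + K)*(K - 26)/2 = -2*K*(-26 + K)/2 = -K*(-26 + K))
X(40) - ((-2413/(-477))/w(-20) - 281/(-2339)) = -67 - ((-2413/(-477))/((-20*(26 - 1*(-20)))) - 281/(-2339)) = -67 - ((-2413*(-1/477))/((-20*(26 + 20))) - 281*(-1/2339)) = -67 - (2413/(477*((-20*46))) + 281/2339) = -67 - ((2413/477)/(-920) + 281/2339) = -67 - ((2413/477)*(-1/920) + 281/2339) = -67 - (-2413/438840 + 281/2339) = -67 - 1*117670033/1026446760 = -67 - 117670033/1026446760 = -68889602953/1026446760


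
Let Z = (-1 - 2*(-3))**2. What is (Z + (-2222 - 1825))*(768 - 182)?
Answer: -2356892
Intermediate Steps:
Z = 25 (Z = (-1 + 6)**2 = 5**2 = 25)
(Z + (-2222 - 1825))*(768 - 182) = (25 + (-2222 - 1825))*(768 - 182) = (25 - 4047)*586 = -4022*586 = -2356892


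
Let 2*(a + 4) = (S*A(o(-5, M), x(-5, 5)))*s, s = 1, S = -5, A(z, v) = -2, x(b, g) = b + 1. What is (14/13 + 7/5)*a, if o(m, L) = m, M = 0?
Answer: 161/65 ≈ 2.4769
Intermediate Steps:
x(b, g) = 1 + b
a = 1 (a = -4 + (-5*(-2)*1)/2 = -4 + (10*1)/2 = -4 + (½)*10 = -4 + 5 = 1)
(14/13 + 7/5)*a = (14/13 + 7/5)*1 = (161/65)*1 = 161/65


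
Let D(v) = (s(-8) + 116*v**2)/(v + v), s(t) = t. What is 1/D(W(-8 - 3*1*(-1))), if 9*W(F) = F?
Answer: -45/1126 ≈ -0.039964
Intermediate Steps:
W(F) = F/9
D(v) = (-8 + 116*v**2)/(2*v) (D(v) = (-8 + 116*v**2)/(v + v) = (-8 + 116*v**2)/((2*v)) = (-8 + 116*v**2)*(1/(2*v)) = (-8 + 116*v**2)/(2*v))
1/D(W(-8 - 3*1*(-1))) = 1/(-4*9/(-8 - 3*1*(-1)) + 58*((-8 - 3*1*(-1))/9)) = 1/(-4*9/(-8 - 3*(-1)) + 58*((-8 - 3*(-1))/9)) = 1/(-4*9/(-8 - 1*(-3)) + 58*((-8 - 1*(-3))/9)) = 1/(-4*9/(-8 + 3) + 58*((-8 + 3)/9)) = 1/(-4/((1/9)*(-5)) + 58*((1/9)*(-5))) = 1/(-4/(-5/9) + 58*(-5/9)) = 1/(-4*(-9/5) - 290/9) = 1/(36/5 - 290/9) = 1/(-1126/45) = -45/1126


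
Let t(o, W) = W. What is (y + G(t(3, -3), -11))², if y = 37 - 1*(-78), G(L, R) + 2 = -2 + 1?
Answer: 12544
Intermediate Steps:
G(L, R) = -3 (G(L, R) = -2 + (-2 + 1) = -2 - 1 = -3)
y = 115 (y = 37 + 78 = 115)
(y + G(t(3, -3), -11))² = (115 - 3)² = 112² = 12544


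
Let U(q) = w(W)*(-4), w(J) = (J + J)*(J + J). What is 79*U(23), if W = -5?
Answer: -31600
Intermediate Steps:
w(J) = 4*J² (w(J) = (2*J)*(2*J) = 4*J²)
U(q) = -400 (U(q) = (4*(-5)²)*(-4) = (4*25)*(-4) = 100*(-4) = -400)
79*U(23) = 79*(-400) = -31600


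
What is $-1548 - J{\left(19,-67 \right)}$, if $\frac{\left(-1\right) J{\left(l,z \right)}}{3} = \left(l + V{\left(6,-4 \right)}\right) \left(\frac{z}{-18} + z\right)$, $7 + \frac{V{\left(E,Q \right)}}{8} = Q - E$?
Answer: $\frac{41325}{2} \approx 20663.0$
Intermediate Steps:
$V{\left(E,Q \right)} = -56 - 8 E + 8 Q$ ($V{\left(E,Q \right)} = -56 + 8 \left(Q - E\right) = -56 - \left(- 8 Q + 8 E\right) = -56 - 8 E + 8 Q$)
$J{\left(l,z \right)} = - \frac{17 z \left(-136 + l\right)}{6}$ ($J{\left(l,z \right)} = - 3 \left(l - 136\right) \left(\frac{z}{-18} + z\right) = - 3 \left(l - 136\right) \left(z \left(- \frac{1}{18}\right) + z\right) = - 3 \left(l - 136\right) \left(- \frac{z}{18} + z\right) = - 3 \left(-136 + l\right) \frac{17 z}{18} = - 3 \frac{17 z \left(-136 + l\right)}{18} = - \frac{17 z \left(-136 + l\right)}{6}$)
$-1548 - J{\left(19,-67 \right)} = -1548 - \frac{17}{6} \left(-67\right) \left(136 - 19\right) = -1548 - \frac{17}{6} \left(-67\right) 117 = -1548 - - \frac{44421}{2} = -1548 + \frac{44421}{2} = \frac{41325}{2}$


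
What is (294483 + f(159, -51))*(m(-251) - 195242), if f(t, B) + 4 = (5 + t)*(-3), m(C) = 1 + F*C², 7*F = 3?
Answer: -346223786108/7 ≈ -4.9461e+10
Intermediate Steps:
F = 3/7 (F = (⅐)*3 = 3/7 ≈ 0.42857)
m(C) = 1 + 3*C²/7
f(t, B) = -19 - 3*t (f(t, B) = -4 + (5 + t)*(-3) = -4 + (-15 - 3*t) = -19 - 3*t)
(294483 + f(159, -51))*(m(-251) - 195242) = (294483 + (-19 - 3*159))*((1 + (3/7)*(-251)²) - 195242) = (294483 + (-19 - 477))*((1 + (3/7)*63001) - 195242) = (294483 - 496)*((1 + 189003/7) - 195242) = 293987*(189010/7 - 195242) = 293987*(-1177684/7) = -346223786108/7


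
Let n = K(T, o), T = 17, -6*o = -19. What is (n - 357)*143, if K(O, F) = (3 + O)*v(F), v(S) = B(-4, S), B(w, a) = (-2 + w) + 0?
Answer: -68211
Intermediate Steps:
o = 19/6 (o = -⅙*(-19) = 19/6 ≈ 3.1667)
B(w, a) = -2 + w
v(S) = -6 (v(S) = -2 - 4 = -6)
K(O, F) = -18 - 6*O (K(O, F) = (3 + O)*(-6) = -18 - 6*O)
n = -120 (n = -18 - 6*17 = -18 - 102 = -120)
(n - 357)*143 = (-120 - 357)*143 = -477*143 = -68211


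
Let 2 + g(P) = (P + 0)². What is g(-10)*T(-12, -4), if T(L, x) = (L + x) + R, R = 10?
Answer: -588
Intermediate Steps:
T(L, x) = 10 + L + x (T(L, x) = (L + x) + 10 = 10 + L + x)
g(P) = -2 + P² (g(P) = -2 + (P + 0)² = -2 + P²)
g(-10)*T(-12, -4) = (-2 + (-10)²)*(10 - 12 - 4) = (-2 + 100)*(-6) = 98*(-6) = -588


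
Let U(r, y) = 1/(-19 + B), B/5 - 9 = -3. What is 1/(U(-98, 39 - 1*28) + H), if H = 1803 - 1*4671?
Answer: -11/31547 ≈ -0.00034869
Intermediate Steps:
B = 30 (B = 45 + 5*(-3) = 45 - 15 = 30)
U(r, y) = 1/11 (U(r, y) = 1/(-19 + 30) = 1/11)
H = -2868 (H = 1803 - 4671 = -2868)
1/(U(-98, 39 - 1*28) + H) = 1/(1/11 - 2868) = 1/(-31547/11) = -11/31547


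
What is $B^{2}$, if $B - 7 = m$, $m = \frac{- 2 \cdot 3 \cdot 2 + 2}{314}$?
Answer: $\frac{1196836}{24649} \approx 48.555$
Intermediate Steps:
$m = - \frac{5}{157}$ ($m = \left(\left(-2\right) 6 + 2\right) \frac{1}{314} = \left(-12 + 2\right) \frac{1}{314} = \left(-10\right) \frac{1}{314} = - \frac{5}{157} \approx -0.031847$)
$B = \frac{1094}{157}$ ($B = 7 - \frac{5}{157} = \frac{1094}{157} \approx 6.9682$)
$B^{2} = \left(\frac{1094}{157}\right)^{2} = \frac{1196836}{24649}$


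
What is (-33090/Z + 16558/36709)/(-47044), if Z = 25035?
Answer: 13336188/720564962281 ≈ 1.8508e-5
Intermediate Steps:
(-33090/Z + 16558/36709)/(-47044) = (-33090/25035 + 16558/36709)/(-47044) = (-33090*1/25035 + 16558*(1/36709))*(-1/47044) = (-2206/1669 + 16558/36709)*(-1/47044) = -53344752/61267321*(-1/47044) = 13336188/720564962281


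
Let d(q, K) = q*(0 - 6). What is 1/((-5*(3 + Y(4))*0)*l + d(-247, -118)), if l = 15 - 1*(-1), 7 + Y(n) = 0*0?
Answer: 1/1482 ≈ 0.00067476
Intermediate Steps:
Y(n) = -7 (Y(n) = -7 + 0*0 = -7 + 0 = -7)
l = 16 (l = 15 + 1 = 16)
d(q, K) = -6*q (d(q, K) = q*(-6) = -6*q)
1/((-5*(3 + Y(4))*0)*l + d(-247, -118)) = 1/(-5*(3 - 7)*0*16 - 6*(-247)) = 1/(-(-20)*0*16 + 1482) = 1/(-5*0*16 + 1482) = 1/(0*16 + 1482) = 1/(0 + 1482) = 1/1482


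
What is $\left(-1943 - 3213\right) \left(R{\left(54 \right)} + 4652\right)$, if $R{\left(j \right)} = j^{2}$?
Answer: $-39020608$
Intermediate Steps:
$\left(-1943 - 3213\right) \left(R{\left(54 \right)} + 4652\right) = \left(-1943 - 3213\right) \left(54^{2} + 4652\right) = \left(-1943 - 3213\right) \left(2916 + 4652\right) = \left(-1943 - 3213\right) 7568 = \left(-5156\right) 7568 = -39020608$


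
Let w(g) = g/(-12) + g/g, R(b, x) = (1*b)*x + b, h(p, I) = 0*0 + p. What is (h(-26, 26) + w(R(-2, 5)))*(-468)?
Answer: 11232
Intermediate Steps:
h(p, I) = p (h(p, I) = 0 + p = p)
R(b, x) = b + b*x (R(b, x) = b*x + b = b + b*x)
w(g) = 1 - g/12 (w(g) = g*(-1/12) + 1 = -g/12 + 1 = 1 - g/12)
(h(-26, 26) + w(R(-2, 5)))*(-468) = (-26 + (1 - (-1)*(1 + 5)/6))*(-468) = (-26 + (1 - (-1)*6/6))*(-468) = (-26 + (1 - 1/12*(-12)))*(-468) = (-26 + (1 + 1))*(-468) = (-26 + 2)*(-468) = -24*(-468) = 11232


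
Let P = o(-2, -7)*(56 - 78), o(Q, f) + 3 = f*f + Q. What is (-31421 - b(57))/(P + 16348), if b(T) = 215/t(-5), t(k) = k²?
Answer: -39287/19225 ≈ -2.0435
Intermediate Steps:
b(T) = 43/5 (b(T) = 215/((-5)²) = 215/25 = 215*(1/25) = 43/5)
o(Q, f) = -3 + Q + f² (o(Q, f) = -3 + (f*f + Q) = -3 + (f² + Q) = -3 + (Q + f²) = -3 + Q + f²)
P = -968 (P = (-3 - 2 + (-7)²)*(56 - 78) = (-3 - 2 + 49)*(-22) = 44*(-22) = -968)
(-31421 - b(57))/(P + 16348) = (-31421 - 1*43/5)/(-968 + 16348) = (-31421 - 43/5)/15380 = -157148/5*1/15380 = -39287/19225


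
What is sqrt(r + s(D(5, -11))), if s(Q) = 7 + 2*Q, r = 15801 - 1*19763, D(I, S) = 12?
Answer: I*sqrt(3931) ≈ 62.698*I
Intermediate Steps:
r = -3962 (r = 15801 - 19763 = -3962)
sqrt(r + s(D(5, -11))) = sqrt(-3962 + (7 + 2*12)) = sqrt(-3962 + (7 + 24)) = sqrt(-3962 + 31) = sqrt(-3931) = I*sqrt(3931)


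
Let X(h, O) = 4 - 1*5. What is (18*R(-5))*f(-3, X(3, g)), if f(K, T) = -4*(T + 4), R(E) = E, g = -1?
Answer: 1080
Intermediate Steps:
X(h, O) = -1 (X(h, O) = 4 - 5 = -1)
f(K, T) = -16 - 4*T (f(K, T) = -4*(4 + T) = -16 - 4*T)
(18*R(-5))*f(-3, X(3, g)) = (18*(-5))*(-16 - 4*(-1)) = -90*(-16 + 4) = -90*(-12) = 1080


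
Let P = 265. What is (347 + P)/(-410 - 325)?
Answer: -204/245 ≈ -0.83265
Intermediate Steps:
(347 + P)/(-410 - 325) = (347 + 265)/(-410 - 325) = 612/(-735) = 612*(-1/735) = -204/245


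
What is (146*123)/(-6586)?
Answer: -8979/3293 ≈ -2.7267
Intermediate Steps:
(146*123)/(-6586) = 17958*(-1/6586) = -8979/3293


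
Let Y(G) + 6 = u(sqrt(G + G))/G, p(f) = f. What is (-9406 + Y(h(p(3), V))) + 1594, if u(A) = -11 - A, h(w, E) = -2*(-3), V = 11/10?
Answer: -46919/6 - sqrt(3)/3 ≈ -7820.4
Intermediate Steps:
V = 11/10 (V = 11*(1/10) = 11/10 ≈ 1.1000)
h(w, E) = 6
Y(G) = -6 + (-11 - sqrt(2)*sqrt(G))/G (Y(G) = -6 + (-11 - sqrt(G + G))/G = -6 + (-11 - sqrt(2*G))/G = -6 + (-11 - sqrt(2)*sqrt(G))/G)
(-9406 + Y(h(p(3), V))) + 1594 = (-9406 + (-6 - 11/6 - sqrt(2)/sqrt(6))) + 1594 = (-9406 + (-6 - 11*1/6 - sqrt(2)*sqrt(6)/6)) + 1594 = (-9406 + (-6 - 11/6 - sqrt(3)/3)) + 1594 = (-9406 + (-47/6 - sqrt(3)/3)) + 1594 = (-56483/6 - sqrt(3)/3) + 1594 = -46919/6 - sqrt(3)/3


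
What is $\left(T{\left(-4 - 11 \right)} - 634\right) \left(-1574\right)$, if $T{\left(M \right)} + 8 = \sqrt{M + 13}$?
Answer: $1010508 - 1574 i \sqrt{2} \approx 1.0105 \cdot 10^{6} - 2226.0 i$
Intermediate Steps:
$T{\left(M \right)} = -8 + \sqrt{13 + M}$ ($T{\left(M \right)} = -8 + \sqrt{M + 13} = -8 + \sqrt{13 + M}$)
$\left(T{\left(-4 - 11 \right)} - 634\right) \left(-1574\right) = \left(\left(-8 + \sqrt{13 - 15}\right) - 634\right) \left(-1574\right) = \left(\left(-8 + \sqrt{-2}\right) - 634\right) \left(-1574\right) = \left(\left(-8 + i \sqrt{2}\right) - 634\right) \left(-1574\right) = \left(-642 + i \sqrt{2}\right) \left(-1574\right) = 1010508 - 1574 i \sqrt{2}$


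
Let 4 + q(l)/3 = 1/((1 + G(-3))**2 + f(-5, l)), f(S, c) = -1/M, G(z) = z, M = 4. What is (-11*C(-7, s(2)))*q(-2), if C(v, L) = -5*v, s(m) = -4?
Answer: 4312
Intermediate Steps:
f(S, c) = -1/4
q(l) = -56/5 (q(l) = -12 + 3/((1 - 3)**2 - 1/4) = -12 + 3/((-2)**2 - 1/4) = -12 + 3/(4 - 1/4) = -12 + 3/(15/4) = -12 + 3*(4/15) = -12 + 4/5 = -56/5)
(-11*C(-7, s(2)))*q(-2) = -(-55)*(-7)*(-56/5) = -11*35*(-56/5) = -385*(-56/5) = 4312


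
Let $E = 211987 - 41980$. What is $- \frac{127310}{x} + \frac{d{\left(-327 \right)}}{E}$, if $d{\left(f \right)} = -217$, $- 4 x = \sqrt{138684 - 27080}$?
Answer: $- \frac{217}{170007} + \frac{254620 \sqrt{27901}}{27901} \approx 1524.3$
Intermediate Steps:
$x = - \frac{\sqrt{27901}}{2}$ ($x = - \frac{\sqrt{138684 - 27080}}{4} = - \frac{\sqrt{111604}}{4} = - \frac{2 \sqrt{27901}}{4} = - \frac{\sqrt{27901}}{2} \approx -83.518$)
$E = 170007$
$- \frac{127310}{x} + \frac{d{\left(-327 \right)}}{E} = - \frac{127310}{\left(- \frac{1}{2}\right) \sqrt{27901}} - \frac{217}{170007} = - 127310 \left(- \frac{2 \sqrt{27901}}{27901}\right) - \frac{217}{170007} = \frac{254620 \sqrt{27901}}{27901} - \frac{217}{170007} = - \frac{217}{170007} + \frac{254620 \sqrt{27901}}{27901}$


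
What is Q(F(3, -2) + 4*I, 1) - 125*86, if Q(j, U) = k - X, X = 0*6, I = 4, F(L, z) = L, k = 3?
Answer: -10747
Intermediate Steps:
X = 0
Q(j, U) = 3 (Q(j, U) = 3 - 1*0 = 3 + 0 = 3)
Q(F(3, -2) + 4*I, 1) - 125*86 = 3 - 125*86 = 3 - 10750 = -10747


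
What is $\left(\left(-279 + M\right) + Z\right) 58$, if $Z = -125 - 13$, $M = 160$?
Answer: $-14906$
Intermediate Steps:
$Z = -138$ ($Z = -125 - 13 = -138$)
$\left(\left(-279 + M\right) + Z\right) 58 = \left(\left(-279 + 160\right) - 138\right) 58 = \left(-119 - 138\right) 58 = \left(-257\right) 58 = -14906$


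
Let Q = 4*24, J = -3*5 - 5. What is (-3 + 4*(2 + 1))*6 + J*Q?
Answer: -1866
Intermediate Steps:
J = -20 (J = -15 - 5 = -20)
Q = 96
(-3 + 4*(2 + 1))*6 + J*Q = (-3 + 4*(2 + 1))*6 - 20*96 = (-3 + 4*3)*6 - 1920 = (-3 + 12)*6 - 1920 = 9*6 - 1920 = 54 - 1920 = -1866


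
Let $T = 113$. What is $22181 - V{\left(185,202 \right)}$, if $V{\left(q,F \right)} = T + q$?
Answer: $21883$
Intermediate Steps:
$V{\left(q,F \right)} = 113 + q$
$22181 - V{\left(185,202 \right)} = 22181 - \left(113 + 185\right) = 22181 - 298 = 21883$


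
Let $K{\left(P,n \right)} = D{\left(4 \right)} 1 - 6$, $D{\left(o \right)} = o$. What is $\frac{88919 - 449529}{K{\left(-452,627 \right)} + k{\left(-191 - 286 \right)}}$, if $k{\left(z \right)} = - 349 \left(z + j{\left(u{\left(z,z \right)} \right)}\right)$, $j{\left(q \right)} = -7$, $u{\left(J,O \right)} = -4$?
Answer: $- \frac{180305}{84457} \approx -2.1349$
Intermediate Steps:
$k{\left(z \right)} = 2443 - 349 z$ ($k{\left(z \right)} = - 349 \left(z - 7\right) = - 349 \left(-7 + z\right) = 2443 - 349 z$)
$K{\left(P,n \right)} = -2$ ($K{\left(P,n \right)} = 4 \cdot 1 - 6 = 4 - 6 = -2$)
$\frac{88919 - 449529}{K{\left(-452,627 \right)} + k{\left(-191 - 286 \right)}} = \frac{88919 - 449529}{-2 - \left(-2443 + 349 \left(-191 - 286\right)\right)} = - \frac{360610}{-2 - \left(-2443 + 349 \left(-191 - 286\right)\right)} = - \frac{360610}{-2 + \left(2443 - -166473\right)} = - \frac{360610}{-2 + \left(2443 + 166473\right)} = - \frac{360610}{-2 + 168916} = - \frac{360610}{168914} = \left(-360610\right) \frac{1}{168914} = - \frac{180305}{84457}$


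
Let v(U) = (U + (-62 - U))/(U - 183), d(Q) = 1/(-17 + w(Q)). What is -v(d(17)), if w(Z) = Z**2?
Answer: -16864/49775 ≈ -0.33880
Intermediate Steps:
d(Q) = 1/(-17 + Q**2)
v(U) = -62/(-183 + U)
-v(d(17)) = -(-62)/(-183 + 1/(-17 + 17**2)) = -(-62)/(-183 + 1/(-17 + 289)) = -(-62)/(-183 + 1/272) = -(-62)/(-49775/272) = -(-62)*(-272)/49775 = -1*16864/49775 = -16864/49775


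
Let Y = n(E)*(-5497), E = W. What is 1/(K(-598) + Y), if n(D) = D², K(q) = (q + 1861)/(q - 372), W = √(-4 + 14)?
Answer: -970/53322163 ≈ -1.8191e-5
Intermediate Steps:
W = √10 ≈ 3.1623
K(q) = (1861 + q)/(-372 + q)
E = √10 ≈ 3.1623
Y = -54970 (Y = (√10)²*(-5497) = 10*(-5497) = -54970)
1/(K(-598) + Y) = 1/((1861 - 598)/(-372 - 598) - 54970) = 1/(1263/(-970) - 54970) = 1/(-1/970*1263 - 54970) = 1/(-1263/970 - 54970) = 1/(-53322163/970) = -970/53322163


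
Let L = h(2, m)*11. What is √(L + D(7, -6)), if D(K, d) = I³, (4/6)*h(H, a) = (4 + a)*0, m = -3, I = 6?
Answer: 6*√6 ≈ 14.697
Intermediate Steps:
h(H, a) = 0 (h(H, a) = 3*((4 + a)*0)/2 = (3/2)*0 = 0)
D(K, d) = 216 (D(K, d) = 6³ = 216)
L = 0 (L = 0*11 = 0)
√(L + D(7, -6)) = √(0 + 216) = √216 = 6*√6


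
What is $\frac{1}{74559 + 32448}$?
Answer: $\frac{1}{107007} \approx 9.3452 \cdot 10^{-6}$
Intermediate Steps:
$\frac{1}{74559 + 32448} = \frac{1}{107007}$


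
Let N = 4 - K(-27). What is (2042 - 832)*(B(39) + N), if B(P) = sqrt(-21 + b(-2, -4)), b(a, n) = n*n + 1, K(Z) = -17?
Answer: 25410 + 2420*I ≈ 25410.0 + 2420.0*I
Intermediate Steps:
b(a, n) = 1 + n**2 (b(a, n) = n**2 + 1 = 1 + n**2)
N = 21 (N = 4 - 1*(-17) = 4 + 17 = 21)
B(P) = 2*I (B(P) = sqrt(-21 + (1 + (-4)**2)) = sqrt(-21 + (1 + 16)) = sqrt(-21 + 17) = sqrt(-4) = 2*I)
(2042 - 832)*(B(39) + N) = (2042 - 832)*(2*I + 21) = 1210*(21 + 2*I) = 25410 + 2420*I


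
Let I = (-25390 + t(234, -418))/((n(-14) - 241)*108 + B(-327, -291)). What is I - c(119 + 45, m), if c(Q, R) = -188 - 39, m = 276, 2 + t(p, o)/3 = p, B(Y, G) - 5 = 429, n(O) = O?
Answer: 3088878/13553 ≈ 227.91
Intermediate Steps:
B(Y, G) = 434 (B(Y, G) = 5 + 429 = 434)
t(p, o) = -6 + 3*p
c(Q, R) = -227
I = 12347/13553 (I = (-25390 + (-6 + 3*234))/((-14 - 241)*108 + 434) = (-25390 + (-6 + 702))/(-255*108 + 434) = (-25390 + 696)/(-27540 + 434) = -24694/(-27106) = -24694*(-1/27106) = 12347/13553 ≈ 0.91102)
I - c(119 + 45, m) = 12347/13553 - 1*(-227) = 12347/13553 + 227 = 3088878/13553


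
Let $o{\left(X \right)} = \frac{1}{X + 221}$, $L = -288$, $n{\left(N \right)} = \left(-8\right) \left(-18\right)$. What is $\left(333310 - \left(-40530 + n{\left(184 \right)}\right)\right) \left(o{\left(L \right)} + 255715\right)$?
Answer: $\frac{6402497693184}{67} \approx 9.556 \cdot 10^{10}$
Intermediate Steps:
$n{\left(N \right)} = 144$
$o{\left(X \right)} = \frac{1}{221 + X}$
$\left(333310 - \left(-40530 + n{\left(184 \right)}\right)\right) \left(o{\left(L \right)} + 255715\right) = \left(333310 + \left(40530 - 144\right)\right) \left(\frac{1}{221 - 288} + 255715\right) = \left(333310 + \left(40530 - 144\right)\right) \left(\frac{1}{-67} + 255715\right) = \left(333310 + 40386\right) \left(- \frac{1}{67} + 255715\right) = 373696 \cdot \frac{17132904}{67} = \frac{6402497693184}{67}$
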